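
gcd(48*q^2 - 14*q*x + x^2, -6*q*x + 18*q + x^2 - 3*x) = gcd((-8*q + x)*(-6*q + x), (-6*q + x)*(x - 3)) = -6*q + x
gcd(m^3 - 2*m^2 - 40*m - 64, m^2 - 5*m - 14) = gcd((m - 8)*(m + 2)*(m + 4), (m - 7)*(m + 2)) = m + 2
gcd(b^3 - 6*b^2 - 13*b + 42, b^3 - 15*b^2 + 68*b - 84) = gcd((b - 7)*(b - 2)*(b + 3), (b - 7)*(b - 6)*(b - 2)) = b^2 - 9*b + 14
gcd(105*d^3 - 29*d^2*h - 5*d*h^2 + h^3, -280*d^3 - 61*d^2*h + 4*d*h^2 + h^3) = 5*d + h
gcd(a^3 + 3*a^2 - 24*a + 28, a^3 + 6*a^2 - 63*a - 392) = a + 7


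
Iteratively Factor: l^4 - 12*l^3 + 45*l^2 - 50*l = (l - 2)*(l^3 - 10*l^2 + 25*l) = (l - 5)*(l - 2)*(l^2 - 5*l) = (l - 5)^2*(l - 2)*(l)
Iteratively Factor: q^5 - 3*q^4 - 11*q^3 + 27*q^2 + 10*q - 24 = (q - 4)*(q^4 + q^3 - 7*q^2 - q + 6) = (q - 4)*(q - 2)*(q^3 + 3*q^2 - q - 3) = (q - 4)*(q - 2)*(q - 1)*(q^2 + 4*q + 3) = (q - 4)*(q - 2)*(q - 1)*(q + 3)*(q + 1)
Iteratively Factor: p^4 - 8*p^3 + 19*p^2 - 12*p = (p - 3)*(p^3 - 5*p^2 + 4*p) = p*(p - 3)*(p^2 - 5*p + 4) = p*(p - 4)*(p - 3)*(p - 1)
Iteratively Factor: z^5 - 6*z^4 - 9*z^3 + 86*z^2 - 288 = (z - 4)*(z^4 - 2*z^3 - 17*z^2 + 18*z + 72) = (z - 4)*(z + 2)*(z^3 - 4*z^2 - 9*z + 36) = (z - 4)*(z + 2)*(z + 3)*(z^2 - 7*z + 12) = (z - 4)^2*(z + 2)*(z + 3)*(z - 3)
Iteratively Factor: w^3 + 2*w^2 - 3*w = (w)*(w^2 + 2*w - 3) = w*(w + 3)*(w - 1)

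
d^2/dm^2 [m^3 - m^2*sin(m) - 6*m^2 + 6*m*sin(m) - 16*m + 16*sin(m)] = m^2*sin(m) - 6*m*sin(m) - 4*m*cos(m) + 6*m - 18*sin(m) + 12*cos(m) - 12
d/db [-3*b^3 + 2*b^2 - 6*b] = -9*b^2 + 4*b - 6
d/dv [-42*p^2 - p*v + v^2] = -p + 2*v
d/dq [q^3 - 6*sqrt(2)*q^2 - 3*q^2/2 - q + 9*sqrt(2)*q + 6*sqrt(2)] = 3*q^2 - 12*sqrt(2)*q - 3*q - 1 + 9*sqrt(2)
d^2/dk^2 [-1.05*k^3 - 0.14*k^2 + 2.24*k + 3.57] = -6.3*k - 0.28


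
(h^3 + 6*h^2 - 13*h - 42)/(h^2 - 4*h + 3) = (h^2 + 9*h + 14)/(h - 1)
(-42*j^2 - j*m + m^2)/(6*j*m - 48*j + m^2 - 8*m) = (-7*j + m)/(m - 8)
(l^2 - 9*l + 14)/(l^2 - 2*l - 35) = (l - 2)/(l + 5)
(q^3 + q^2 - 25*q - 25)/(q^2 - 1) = (q^2 - 25)/(q - 1)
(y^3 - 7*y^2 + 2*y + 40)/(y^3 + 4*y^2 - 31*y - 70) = (y - 4)/(y + 7)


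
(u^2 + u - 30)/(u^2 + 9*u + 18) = (u - 5)/(u + 3)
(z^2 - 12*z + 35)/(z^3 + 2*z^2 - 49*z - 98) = (z - 5)/(z^2 + 9*z + 14)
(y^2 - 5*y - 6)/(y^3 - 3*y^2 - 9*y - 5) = (y - 6)/(y^2 - 4*y - 5)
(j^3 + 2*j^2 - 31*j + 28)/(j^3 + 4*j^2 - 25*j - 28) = (j - 1)/(j + 1)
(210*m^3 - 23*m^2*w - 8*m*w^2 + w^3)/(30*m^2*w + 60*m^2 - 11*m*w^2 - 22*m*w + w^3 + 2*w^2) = (-35*m^2 - 2*m*w + w^2)/(-5*m*w - 10*m + w^2 + 2*w)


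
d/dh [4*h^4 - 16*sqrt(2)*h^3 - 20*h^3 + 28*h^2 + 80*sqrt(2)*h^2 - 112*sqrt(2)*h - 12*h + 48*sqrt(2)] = 16*h^3 - 48*sqrt(2)*h^2 - 60*h^2 + 56*h + 160*sqrt(2)*h - 112*sqrt(2) - 12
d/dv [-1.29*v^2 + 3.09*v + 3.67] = 3.09 - 2.58*v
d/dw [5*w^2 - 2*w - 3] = 10*w - 2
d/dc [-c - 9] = -1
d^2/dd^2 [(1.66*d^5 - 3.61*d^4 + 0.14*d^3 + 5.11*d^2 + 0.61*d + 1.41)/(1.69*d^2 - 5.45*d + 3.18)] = (28.446756*d^7 - 265.251922*d^6 + 951.754326*d^5 - 1622.845122*d^4 + 1441.197916*d^3 - 593.237574*d^2 - 89.0959860000001*d + 193.098354)/(4.826809*d^6 - 46.697235*d^5 + 177.838869*d^4 - 337.614965*d^3 + 334.631718*d^2 - 165.33774*d + 32.157432)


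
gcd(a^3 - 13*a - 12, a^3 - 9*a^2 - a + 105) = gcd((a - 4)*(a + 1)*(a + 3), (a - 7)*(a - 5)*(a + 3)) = a + 3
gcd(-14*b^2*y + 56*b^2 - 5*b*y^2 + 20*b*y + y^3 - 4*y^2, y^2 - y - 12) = y - 4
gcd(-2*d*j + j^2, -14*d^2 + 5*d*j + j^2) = 2*d - j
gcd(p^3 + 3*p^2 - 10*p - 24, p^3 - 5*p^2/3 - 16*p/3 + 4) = p^2 - p - 6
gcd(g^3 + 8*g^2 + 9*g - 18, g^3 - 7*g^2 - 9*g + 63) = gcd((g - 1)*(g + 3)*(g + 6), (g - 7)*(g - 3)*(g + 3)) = g + 3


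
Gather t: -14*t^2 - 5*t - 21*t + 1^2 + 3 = -14*t^2 - 26*t + 4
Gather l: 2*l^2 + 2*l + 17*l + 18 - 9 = 2*l^2 + 19*l + 9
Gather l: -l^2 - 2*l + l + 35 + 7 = -l^2 - l + 42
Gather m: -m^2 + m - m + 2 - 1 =1 - m^2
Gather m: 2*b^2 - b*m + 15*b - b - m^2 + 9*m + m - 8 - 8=2*b^2 + 14*b - m^2 + m*(10 - b) - 16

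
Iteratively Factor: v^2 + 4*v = (v)*(v + 4)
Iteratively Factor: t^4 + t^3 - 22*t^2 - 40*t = (t + 4)*(t^3 - 3*t^2 - 10*t) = (t + 2)*(t + 4)*(t^2 - 5*t) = (t - 5)*(t + 2)*(t + 4)*(t)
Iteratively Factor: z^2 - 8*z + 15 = (z - 5)*(z - 3)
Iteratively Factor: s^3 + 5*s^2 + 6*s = (s + 2)*(s^2 + 3*s) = s*(s + 2)*(s + 3)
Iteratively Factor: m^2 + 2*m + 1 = (m + 1)*(m + 1)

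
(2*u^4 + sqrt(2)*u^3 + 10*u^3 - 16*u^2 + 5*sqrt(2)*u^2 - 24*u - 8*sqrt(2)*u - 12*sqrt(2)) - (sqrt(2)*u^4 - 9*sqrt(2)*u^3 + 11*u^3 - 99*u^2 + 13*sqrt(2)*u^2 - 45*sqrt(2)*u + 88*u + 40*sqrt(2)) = -sqrt(2)*u^4 + 2*u^4 - u^3 + 10*sqrt(2)*u^3 - 8*sqrt(2)*u^2 + 83*u^2 - 112*u + 37*sqrt(2)*u - 52*sqrt(2)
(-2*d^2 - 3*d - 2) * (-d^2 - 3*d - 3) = 2*d^4 + 9*d^3 + 17*d^2 + 15*d + 6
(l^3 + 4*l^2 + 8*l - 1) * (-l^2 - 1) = -l^5 - 4*l^4 - 9*l^3 - 3*l^2 - 8*l + 1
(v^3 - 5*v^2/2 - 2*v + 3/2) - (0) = v^3 - 5*v^2/2 - 2*v + 3/2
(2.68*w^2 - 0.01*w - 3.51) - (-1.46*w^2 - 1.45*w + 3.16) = 4.14*w^2 + 1.44*w - 6.67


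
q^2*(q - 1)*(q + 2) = q^4 + q^3 - 2*q^2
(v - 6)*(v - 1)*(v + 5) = v^3 - 2*v^2 - 29*v + 30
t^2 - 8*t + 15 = (t - 5)*(t - 3)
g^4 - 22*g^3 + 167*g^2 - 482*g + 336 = (g - 8)*(g - 7)*(g - 6)*(g - 1)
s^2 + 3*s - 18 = (s - 3)*(s + 6)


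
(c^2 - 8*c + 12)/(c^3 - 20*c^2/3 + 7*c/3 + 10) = 3*(c - 2)/(3*c^2 - 2*c - 5)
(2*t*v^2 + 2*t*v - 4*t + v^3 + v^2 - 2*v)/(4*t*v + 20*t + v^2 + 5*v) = (2*t*v^2 + 2*t*v - 4*t + v^3 + v^2 - 2*v)/(4*t*v + 20*t + v^2 + 5*v)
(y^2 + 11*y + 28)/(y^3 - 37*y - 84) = (y + 7)/(y^2 - 4*y - 21)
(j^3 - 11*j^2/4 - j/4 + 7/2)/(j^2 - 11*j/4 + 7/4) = (j^2 - j - 2)/(j - 1)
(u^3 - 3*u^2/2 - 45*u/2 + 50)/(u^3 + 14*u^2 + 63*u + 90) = (u^2 - 13*u/2 + 10)/(u^2 + 9*u + 18)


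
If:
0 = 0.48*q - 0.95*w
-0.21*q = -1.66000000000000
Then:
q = 7.90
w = 3.99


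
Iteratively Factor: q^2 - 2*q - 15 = (q + 3)*(q - 5)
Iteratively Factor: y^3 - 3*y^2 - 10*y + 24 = (y - 2)*(y^2 - y - 12) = (y - 4)*(y - 2)*(y + 3)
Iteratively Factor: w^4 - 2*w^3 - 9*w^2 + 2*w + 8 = (w + 2)*(w^3 - 4*w^2 - w + 4) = (w + 1)*(w + 2)*(w^2 - 5*w + 4) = (w - 4)*(w + 1)*(w + 2)*(w - 1)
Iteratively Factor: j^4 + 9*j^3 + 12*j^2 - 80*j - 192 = (j + 4)*(j^3 + 5*j^2 - 8*j - 48) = (j + 4)^2*(j^2 + j - 12) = (j - 3)*(j + 4)^2*(j + 4)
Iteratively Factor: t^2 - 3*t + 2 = (t - 2)*(t - 1)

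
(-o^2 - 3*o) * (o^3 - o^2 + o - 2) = -o^5 - 2*o^4 + 2*o^3 - o^2 + 6*o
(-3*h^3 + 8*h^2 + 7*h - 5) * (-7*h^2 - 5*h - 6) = 21*h^5 - 41*h^4 - 71*h^3 - 48*h^2 - 17*h + 30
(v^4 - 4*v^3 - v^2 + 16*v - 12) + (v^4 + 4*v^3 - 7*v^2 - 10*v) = 2*v^4 - 8*v^2 + 6*v - 12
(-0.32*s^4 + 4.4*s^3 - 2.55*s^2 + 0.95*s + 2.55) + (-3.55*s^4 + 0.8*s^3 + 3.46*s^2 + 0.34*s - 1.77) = -3.87*s^4 + 5.2*s^3 + 0.91*s^2 + 1.29*s + 0.78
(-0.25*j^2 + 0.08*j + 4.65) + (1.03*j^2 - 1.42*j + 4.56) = 0.78*j^2 - 1.34*j + 9.21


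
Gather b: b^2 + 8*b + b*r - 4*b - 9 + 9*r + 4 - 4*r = b^2 + b*(r + 4) + 5*r - 5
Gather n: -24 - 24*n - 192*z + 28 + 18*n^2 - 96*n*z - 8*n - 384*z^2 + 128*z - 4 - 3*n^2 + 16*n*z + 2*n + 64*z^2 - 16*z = 15*n^2 + n*(-80*z - 30) - 320*z^2 - 80*z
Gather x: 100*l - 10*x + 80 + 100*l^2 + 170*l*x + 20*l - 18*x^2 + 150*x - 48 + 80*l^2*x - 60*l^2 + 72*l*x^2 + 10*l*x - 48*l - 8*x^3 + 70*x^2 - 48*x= 40*l^2 + 72*l - 8*x^3 + x^2*(72*l + 52) + x*(80*l^2 + 180*l + 92) + 32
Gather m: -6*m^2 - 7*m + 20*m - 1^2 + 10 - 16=-6*m^2 + 13*m - 7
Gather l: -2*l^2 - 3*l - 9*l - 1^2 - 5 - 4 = -2*l^2 - 12*l - 10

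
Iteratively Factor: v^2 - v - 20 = (v + 4)*(v - 5)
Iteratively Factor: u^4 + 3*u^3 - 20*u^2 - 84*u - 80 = (u + 2)*(u^3 + u^2 - 22*u - 40) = (u + 2)*(u + 4)*(u^2 - 3*u - 10) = (u - 5)*(u + 2)*(u + 4)*(u + 2)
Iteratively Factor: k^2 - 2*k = (k)*(k - 2)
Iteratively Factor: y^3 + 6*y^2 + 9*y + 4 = (y + 1)*(y^2 + 5*y + 4) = (y + 1)*(y + 4)*(y + 1)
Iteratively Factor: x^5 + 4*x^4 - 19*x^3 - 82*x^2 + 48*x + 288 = (x - 4)*(x^4 + 8*x^3 + 13*x^2 - 30*x - 72) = (x - 4)*(x - 2)*(x^3 + 10*x^2 + 33*x + 36) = (x - 4)*(x - 2)*(x + 3)*(x^2 + 7*x + 12) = (x - 4)*(x - 2)*(x + 3)^2*(x + 4)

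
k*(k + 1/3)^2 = k^3 + 2*k^2/3 + k/9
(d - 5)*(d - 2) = d^2 - 7*d + 10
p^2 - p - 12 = (p - 4)*(p + 3)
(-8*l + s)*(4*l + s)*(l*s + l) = -32*l^3*s - 32*l^3 - 4*l^2*s^2 - 4*l^2*s + l*s^3 + l*s^2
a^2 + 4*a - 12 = (a - 2)*(a + 6)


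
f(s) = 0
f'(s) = 0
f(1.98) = 0.00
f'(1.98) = 0.00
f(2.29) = 0.00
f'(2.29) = 0.00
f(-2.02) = 0.00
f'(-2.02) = 0.00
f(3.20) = 0.00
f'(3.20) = 0.00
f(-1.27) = 0.00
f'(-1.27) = 0.00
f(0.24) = 0.00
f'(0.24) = 0.00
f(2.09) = 0.00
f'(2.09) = 0.00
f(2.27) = 0.00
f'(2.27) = 0.00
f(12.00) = 0.00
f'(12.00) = 0.00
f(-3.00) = 0.00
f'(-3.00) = 0.00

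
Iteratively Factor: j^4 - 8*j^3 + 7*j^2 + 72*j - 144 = (j - 3)*(j^3 - 5*j^2 - 8*j + 48) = (j - 4)*(j - 3)*(j^2 - j - 12) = (j - 4)^2*(j - 3)*(j + 3)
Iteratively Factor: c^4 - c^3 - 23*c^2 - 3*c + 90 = (c - 5)*(c^3 + 4*c^2 - 3*c - 18) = (c - 5)*(c + 3)*(c^2 + c - 6) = (c - 5)*(c + 3)^2*(c - 2)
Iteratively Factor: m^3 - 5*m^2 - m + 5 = (m - 1)*(m^2 - 4*m - 5) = (m - 5)*(m - 1)*(m + 1)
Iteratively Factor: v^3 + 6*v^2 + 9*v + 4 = (v + 1)*(v^2 + 5*v + 4) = (v + 1)*(v + 4)*(v + 1)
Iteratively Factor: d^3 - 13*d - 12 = (d - 4)*(d^2 + 4*d + 3) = (d - 4)*(d + 1)*(d + 3)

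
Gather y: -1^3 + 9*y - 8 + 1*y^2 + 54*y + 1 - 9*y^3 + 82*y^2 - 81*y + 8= -9*y^3 + 83*y^2 - 18*y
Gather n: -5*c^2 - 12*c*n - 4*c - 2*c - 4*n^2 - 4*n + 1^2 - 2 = -5*c^2 - 6*c - 4*n^2 + n*(-12*c - 4) - 1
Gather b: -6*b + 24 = 24 - 6*b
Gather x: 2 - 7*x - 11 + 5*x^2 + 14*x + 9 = 5*x^2 + 7*x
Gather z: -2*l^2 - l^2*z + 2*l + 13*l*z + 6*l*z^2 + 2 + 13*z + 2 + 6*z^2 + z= -2*l^2 + 2*l + z^2*(6*l + 6) + z*(-l^2 + 13*l + 14) + 4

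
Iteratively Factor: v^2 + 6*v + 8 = (v + 4)*(v + 2)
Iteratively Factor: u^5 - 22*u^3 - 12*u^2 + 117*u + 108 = (u + 1)*(u^4 - u^3 - 21*u^2 + 9*u + 108) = (u + 1)*(u + 3)*(u^3 - 4*u^2 - 9*u + 36) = (u - 4)*(u + 1)*(u + 3)*(u^2 - 9) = (u - 4)*(u - 3)*(u + 1)*(u + 3)*(u + 3)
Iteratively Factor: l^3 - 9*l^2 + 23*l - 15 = (l - 5)*(l^2 - 4*l + 3) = (l - 5)*(l - 3)*(l - 1)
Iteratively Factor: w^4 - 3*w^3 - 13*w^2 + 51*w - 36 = (w - 3)*(w^3 - 13*w + 12) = (w - 3)*(w - 1)*(w^2 + w - 12) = (w - 3)*(w - 1)*(w + 4)*(w - 3)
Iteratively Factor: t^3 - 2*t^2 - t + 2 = (t - 1)*(t^2 - t - 2) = (t - 1)*(t + 1)*(t - 2)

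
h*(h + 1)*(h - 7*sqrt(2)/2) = h^3 - 7*sqrt(2)*h^2/2 + h^2 - 7*sqrt(2)*h/2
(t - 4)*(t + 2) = t^2 - 2*t - 8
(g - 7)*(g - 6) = g^2 - 13*g + 42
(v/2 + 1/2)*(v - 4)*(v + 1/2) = v^3/2 - 5*v^2/4 - 11*v/4 - 1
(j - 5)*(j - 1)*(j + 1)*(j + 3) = j^4 - 2*j^3 - 16*j^2 + 2*j + 15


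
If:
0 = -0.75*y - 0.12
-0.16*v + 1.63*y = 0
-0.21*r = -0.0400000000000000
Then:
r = 0.19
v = -1.63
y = -0.16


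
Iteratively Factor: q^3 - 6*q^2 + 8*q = (q - 4)*(q^2 - 2*q) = (q - 4)*(q - 2)*(q)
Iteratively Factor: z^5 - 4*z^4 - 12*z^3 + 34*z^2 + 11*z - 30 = (z - 5)*(z^4 + z^3 - 7*z^2 - z + 6) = (z - 5)*(z - 2)*(z^3 + 3*z^2 - z - 3) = (z - 5)*(z - 2)*(z + 3)*(z^2 - 1) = (z - 5)*(z - 2)*(z + 1)*(z + 3)*(z - 1)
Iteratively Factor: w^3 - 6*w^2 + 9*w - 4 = (w - 4)*(w^2 - 2*w + 1) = (w - 4)*(w - 1)*(w - 1)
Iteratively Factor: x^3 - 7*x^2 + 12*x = (x - 3)*(x^2 - 4*x) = (x - 4)*(x - 3)*(x)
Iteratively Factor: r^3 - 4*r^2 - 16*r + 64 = (r - 4)*(r^2 - 16) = (r - 4)^2*(r + 4)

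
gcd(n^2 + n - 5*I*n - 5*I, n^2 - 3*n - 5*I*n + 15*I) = n - 5*I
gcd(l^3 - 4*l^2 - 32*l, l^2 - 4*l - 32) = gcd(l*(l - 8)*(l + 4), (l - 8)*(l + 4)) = l^2 - 4*l - 32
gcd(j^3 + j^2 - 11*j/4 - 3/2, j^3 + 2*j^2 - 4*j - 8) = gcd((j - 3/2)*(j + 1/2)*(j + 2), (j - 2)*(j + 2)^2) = j + 2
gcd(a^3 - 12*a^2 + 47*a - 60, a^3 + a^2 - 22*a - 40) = a - 5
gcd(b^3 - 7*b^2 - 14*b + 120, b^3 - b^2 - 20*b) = b^2 - b - 20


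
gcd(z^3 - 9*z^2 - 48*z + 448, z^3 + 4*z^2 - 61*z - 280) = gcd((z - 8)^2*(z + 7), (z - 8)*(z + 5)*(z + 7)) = z^2 - z - 56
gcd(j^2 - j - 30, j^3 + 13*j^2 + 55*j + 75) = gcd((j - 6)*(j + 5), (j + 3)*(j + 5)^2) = j + 5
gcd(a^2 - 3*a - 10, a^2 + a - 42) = 1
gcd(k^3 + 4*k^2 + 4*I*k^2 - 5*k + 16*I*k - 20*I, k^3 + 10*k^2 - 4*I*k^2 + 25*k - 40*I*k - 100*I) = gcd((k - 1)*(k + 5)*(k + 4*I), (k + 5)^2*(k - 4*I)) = k + 5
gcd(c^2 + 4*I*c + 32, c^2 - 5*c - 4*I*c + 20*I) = c - 4*I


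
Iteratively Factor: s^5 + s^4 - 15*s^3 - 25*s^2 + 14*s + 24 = (s + 3)*(s^4 - 2*s^3 - 9*s^2 + 2*s + 8) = (s + 2)*(s + 3)*(s^3 - 4*s^2 - s + 4) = (s - 4)*(s + 2)*(s + 3)*(s^2 - 1) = (s - 4)*(s + 1)*(s + 2)*(s + 3)*(s - 1)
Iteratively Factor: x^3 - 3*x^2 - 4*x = (x + 1)*(x^2 - 4*x) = (x - 4)*(x + 1)*(x)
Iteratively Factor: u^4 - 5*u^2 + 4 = (u + 2)*(u^3 - 2*u^2 - u + 2) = (u - 2)*(u + 2)*(u^2 - 1) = (u - 2)*(u + 1)*(u + 2)*(u - 1)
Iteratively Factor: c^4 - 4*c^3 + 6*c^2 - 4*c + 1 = (c - 1)*(c^3 - 3*c^2 + 3*c - 1) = (c - 1)^2*(c^2 - 2*c + 1) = (c - 1)^3*(c - 1)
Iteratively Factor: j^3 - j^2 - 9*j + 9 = (j - 1)*(j^2 - 9) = (j - 1)*(j + 3)*(j - 3)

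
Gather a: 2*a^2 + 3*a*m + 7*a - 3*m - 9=2*a^2 + a*(3*m + 7) - 3*m - 9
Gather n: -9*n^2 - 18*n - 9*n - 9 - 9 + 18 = -9*n^2 - 27*n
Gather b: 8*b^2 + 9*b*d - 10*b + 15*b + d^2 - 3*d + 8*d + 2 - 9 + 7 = 8*b^2 + b*(9*d + 5) + d^2 + 5*d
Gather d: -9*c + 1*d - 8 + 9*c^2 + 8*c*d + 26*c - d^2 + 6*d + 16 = 9*c^2 + 17*c - d^2 + d*(8*c + 7) + 8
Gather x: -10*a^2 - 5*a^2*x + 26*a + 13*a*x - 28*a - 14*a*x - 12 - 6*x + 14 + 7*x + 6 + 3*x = -10*a^2 - 2*a + x*(-5*a^2 - a + 4) + 8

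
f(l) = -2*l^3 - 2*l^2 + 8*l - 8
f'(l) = -6*l^2 - 4*l + 8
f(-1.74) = -17.44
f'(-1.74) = -3.21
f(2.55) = -33.77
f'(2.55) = -41.22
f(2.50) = -31.75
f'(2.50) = -39.50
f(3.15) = -65.16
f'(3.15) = -64.14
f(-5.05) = 158.17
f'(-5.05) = -124.82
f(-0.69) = -13.82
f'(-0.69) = 7.90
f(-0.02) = -8.16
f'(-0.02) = 8.08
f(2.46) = -30.20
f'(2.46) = -38.15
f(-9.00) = 1216.00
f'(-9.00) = -442.00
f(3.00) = -56.00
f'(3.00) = -58.00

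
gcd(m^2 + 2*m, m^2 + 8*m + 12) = m + 2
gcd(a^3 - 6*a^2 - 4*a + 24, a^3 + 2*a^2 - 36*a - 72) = a^2 - 4*a - 12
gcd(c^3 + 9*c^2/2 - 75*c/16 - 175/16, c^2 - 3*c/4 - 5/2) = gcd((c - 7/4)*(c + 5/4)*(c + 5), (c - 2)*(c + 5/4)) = c + 5/4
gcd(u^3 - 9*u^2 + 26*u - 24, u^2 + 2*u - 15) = u - 3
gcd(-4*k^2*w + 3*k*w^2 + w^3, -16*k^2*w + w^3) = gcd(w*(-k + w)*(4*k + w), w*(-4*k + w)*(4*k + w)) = 4*k*w + w^2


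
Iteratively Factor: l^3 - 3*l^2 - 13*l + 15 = (l - 1)*(l^2 - 2*l - 15) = (l - 1)*(l + 3)*(l - 5)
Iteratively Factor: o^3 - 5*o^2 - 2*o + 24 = (o - 3)*(o^2 - 2*o - 8) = (o - 4)*(o - 3)*(o + 2)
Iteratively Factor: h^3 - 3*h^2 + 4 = (h - 2)*(h^2 - h - 2) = (h - 2)*(h + 1)*(h - 2)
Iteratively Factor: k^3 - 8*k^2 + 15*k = (k - 5)*(k^2 - 3*k) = (k - 5)*(k - 3)*(k)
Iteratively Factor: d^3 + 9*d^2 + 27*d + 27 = (d + 3)*(d^2 + 6*d + 9) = (d + 3)^2*(d + 3)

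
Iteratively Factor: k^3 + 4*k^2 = (k)*(k^2 + 4*k) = k^2*(k + 4)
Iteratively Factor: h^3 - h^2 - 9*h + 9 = (h - 1)*(h^2 - 9) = (h - 1)*(h + 3)*(h - 3)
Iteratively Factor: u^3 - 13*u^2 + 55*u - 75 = (u - 3)*(u^2 - 10*u + 25) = (u - 5)*(u - 3)*(u - 5)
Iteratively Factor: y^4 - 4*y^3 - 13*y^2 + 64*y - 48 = (y - 1)*(y^3 - 3*y^2 - 16*y + 48) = (y - 1)*(y + 4)*(y^2 - 7*y + 12) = (y - 3)*(y - 1)*(y + 4)*(y - 4)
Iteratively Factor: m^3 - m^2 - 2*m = (m)*(m^2 - m - 2) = m*(m + 1)*(m - 2)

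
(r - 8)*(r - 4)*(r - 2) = r^3 - 14*r^2 + 56*r - 64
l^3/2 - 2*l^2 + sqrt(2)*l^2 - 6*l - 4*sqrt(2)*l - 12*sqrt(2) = (l/2 + sqrt(2))*(l - 6)*(l + 2)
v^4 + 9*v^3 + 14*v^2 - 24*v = v*(v - 1)*(v + 4)*(v + 6)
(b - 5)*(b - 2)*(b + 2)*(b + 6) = b^4 + b^3 - 34*b^2 - 4*b + 120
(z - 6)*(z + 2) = z^2 - 4*z - 12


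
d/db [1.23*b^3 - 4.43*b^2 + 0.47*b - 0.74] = 3.69*b^2 - 8.86*b + 0.47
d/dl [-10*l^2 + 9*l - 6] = 9 - 20*l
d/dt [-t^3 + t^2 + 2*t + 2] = -3*t^2 + 2*t + 2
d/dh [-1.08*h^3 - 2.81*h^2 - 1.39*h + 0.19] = -3.24*h^2 - 5.62*h - 1.39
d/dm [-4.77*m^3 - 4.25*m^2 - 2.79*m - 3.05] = -14.31*m^2 - 8.5*m - 2.79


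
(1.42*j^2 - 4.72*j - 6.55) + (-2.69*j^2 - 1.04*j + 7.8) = -1.27*j^2 - 5.76*j + 1.25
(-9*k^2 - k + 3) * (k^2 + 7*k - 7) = -9*k^4 - 64*k^3 + 59*k^2 + 28*k - 21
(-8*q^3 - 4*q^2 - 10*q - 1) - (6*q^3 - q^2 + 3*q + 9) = -14*q^3 - 3*q^2 - 13*q - 10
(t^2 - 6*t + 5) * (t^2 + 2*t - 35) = t^4 - 4*t^3 - 42*t^2 + 220*t - 175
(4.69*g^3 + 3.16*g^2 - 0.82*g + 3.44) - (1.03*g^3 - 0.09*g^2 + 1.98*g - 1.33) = 3.66*g^3 + 3.25*g^2 - 2.8*g + 4.77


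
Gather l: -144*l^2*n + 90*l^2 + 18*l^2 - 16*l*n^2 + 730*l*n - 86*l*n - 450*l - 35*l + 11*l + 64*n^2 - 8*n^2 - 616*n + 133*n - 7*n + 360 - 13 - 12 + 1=l^2*(108 - 144*n) + l*(-16*n^2 + 644*n - 474) + 56*n^2 - 490*n + 336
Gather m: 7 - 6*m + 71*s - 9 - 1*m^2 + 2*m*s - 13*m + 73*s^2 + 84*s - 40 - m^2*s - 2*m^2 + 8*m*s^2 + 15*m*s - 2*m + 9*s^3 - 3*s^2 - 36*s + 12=m^2*(-s - 3) + m*(8*s^2 + 17*s - 21) + 9*s^3 + 70*s^2 + 119*s - 30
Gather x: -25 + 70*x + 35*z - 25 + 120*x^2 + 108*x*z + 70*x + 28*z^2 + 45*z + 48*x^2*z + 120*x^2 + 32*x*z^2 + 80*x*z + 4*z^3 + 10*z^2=x^2*(48*z + 240) + x*(32*z^2 + 188*z + 140) + 4*z^3 + 38*z^2 + 80*z - 50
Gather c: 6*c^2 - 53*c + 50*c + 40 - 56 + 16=6*c^2 - 3*c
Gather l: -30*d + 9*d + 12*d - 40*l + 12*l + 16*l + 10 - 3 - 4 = -9*d - 12*l + 3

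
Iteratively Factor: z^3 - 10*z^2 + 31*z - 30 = (z - 3)*(z^2 - 7*z + 10) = (z - 3)*(z - 2)*(z - 5)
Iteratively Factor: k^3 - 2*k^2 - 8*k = (k + 2)*(k^2 - 4*k) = k*(k + 2)*(k - 4)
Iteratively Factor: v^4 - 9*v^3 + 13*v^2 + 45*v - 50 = (v + 2)*(v^3 - 11*v^2 + 35*v - 25) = (v - 5)*(v + 2)*(v^2 - 6*v + 5) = (v - 5)*(v - 1)*(v + 2)*(v - 5)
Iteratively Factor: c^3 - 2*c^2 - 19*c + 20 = (c - 5)*(c^2 + 3*c - 4) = (c - 5)*(c - 1)*(c + 4)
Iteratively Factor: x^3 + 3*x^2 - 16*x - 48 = (x + 3)*(x^2 - 16) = (x - 4)*(x + 3)*(x + 4)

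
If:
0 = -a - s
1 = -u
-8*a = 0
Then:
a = 0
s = 0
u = -1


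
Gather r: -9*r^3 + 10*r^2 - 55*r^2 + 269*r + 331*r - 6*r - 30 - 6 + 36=-9*r^3 - 45*r^2 + 594*r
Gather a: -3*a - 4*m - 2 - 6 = -3*a - 4*m - 8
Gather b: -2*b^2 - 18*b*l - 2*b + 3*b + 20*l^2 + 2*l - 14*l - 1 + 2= -2*b^2 + b*(1 - 18*l) + 20*l^2 - 12*l + 1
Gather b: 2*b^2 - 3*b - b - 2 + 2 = 2*b^2 - 4*b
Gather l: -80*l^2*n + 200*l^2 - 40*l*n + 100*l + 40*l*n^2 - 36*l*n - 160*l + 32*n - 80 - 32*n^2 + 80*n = l^2*(200 - 80*n) + l*(40*n^2 - 76*n - 60) - 32*n^2 + 112*n - 80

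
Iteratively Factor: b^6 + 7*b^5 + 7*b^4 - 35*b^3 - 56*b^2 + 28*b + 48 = (b + 3)*(b^5 + 4*b^4 - 5*b^3 - 20*b^2 + 4*b + 16) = (b + 2)*(b + 3)*(b^4 + 2*b^3 - 9*b^2 - 2*b + 8) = (b - 2)*(b + 2)*(b + 3)*(b^3 + 4*b^2 - b - 4) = (b - 2)*(b + 1)*(b + 2)*(b + 3)*(b^2 + 3*b - 4) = (b - 2)*(b - 1)*(b + 1)*(b + 2)*(b + 3)*(b + 4)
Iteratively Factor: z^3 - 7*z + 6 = (z + 3)*(z^2 - 3*z + 2) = (z - 1)*(z + 3)*(z - 2)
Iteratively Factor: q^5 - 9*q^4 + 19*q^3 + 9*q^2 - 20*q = (q - 5)*(q^4 - 4*q^3 - q^2 + 4*q) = q*(q - 5)*(q^3 - 4*q^2 - q + 4) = q*(q - 5)*(q - 4)*(q^2 - 1) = q*(q - 5)*(q - 4)*(q + 1)*(q - 1)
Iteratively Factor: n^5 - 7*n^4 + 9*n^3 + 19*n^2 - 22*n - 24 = (n - 2)*(n^4 - 5*n^3 - n^2 + 17*n + 12) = (n - 2)*(n + 1)*(n^3 - 6*n^2 + 5*n + 12) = (n - 4)*(n - 2)*(n + 1)*(n^2 - 2*n - 3) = (n - 4)*(n - 3)*(n - 2)*(n + 1)*(n + 1)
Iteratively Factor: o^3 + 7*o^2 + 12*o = (o + 3)*(o^2 + 4*o) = o*(o + 3)*(o + 4)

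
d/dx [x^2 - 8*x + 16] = 2*x - 8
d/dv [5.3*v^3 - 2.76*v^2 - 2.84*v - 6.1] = 15.9*v^2 - 5.52*v - 2.84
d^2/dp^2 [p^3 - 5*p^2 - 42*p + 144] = 6*p - 10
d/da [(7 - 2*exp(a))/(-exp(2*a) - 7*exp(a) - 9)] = (-2*exp(2*a) + 14*exp(a) + 67)*exp(a)/(exp(4*a) + 14*exp(3*a) + 67*exp(2*a) + 126*exp(a) + 81)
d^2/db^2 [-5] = 0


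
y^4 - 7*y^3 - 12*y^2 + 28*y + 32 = (y - 8)*(y - 2)*(y + 1)*(y + 2)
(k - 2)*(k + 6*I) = k^2 - 2*k + 6*I*k - 12*I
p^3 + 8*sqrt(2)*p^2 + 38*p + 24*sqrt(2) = (p + sqrt(2))*(p + 3*sqrt(2))*(p + 4*sqrt(2))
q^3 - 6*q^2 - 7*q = q*(q - 7)*(q + 1)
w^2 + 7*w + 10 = (w + 2)*(w + 5)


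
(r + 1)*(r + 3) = r^2 + 4*r + 3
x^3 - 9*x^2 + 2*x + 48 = (x - 8)*(x - 3)*(x + 2)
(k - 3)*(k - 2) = k^2 - 5*k + 6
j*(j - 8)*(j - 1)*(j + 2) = j^4 - 7*j^3 - 10*j^2 + 16*j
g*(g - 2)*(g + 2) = g^3 - 4*g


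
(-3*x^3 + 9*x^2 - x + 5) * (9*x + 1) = -27*x^4 + 78*x^3 + 44*x + 5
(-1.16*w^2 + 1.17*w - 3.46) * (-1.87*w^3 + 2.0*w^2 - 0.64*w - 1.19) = 2.1692*w^5 - 4.5079*w^4 + 9.5526*w^3 - 6.2884*w^2 + 0.8221*w + 4.1174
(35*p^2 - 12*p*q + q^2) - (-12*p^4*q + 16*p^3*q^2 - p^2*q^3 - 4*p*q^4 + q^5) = 12*p^4*q - 16*p^3*q^2 + p^2*q^3 + 35*p^2 + 4*p*q^4 - 12*p*q - q^5 + q^2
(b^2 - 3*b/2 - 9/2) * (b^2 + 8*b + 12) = b^4 + 13*b^3/2 - 9*b^2/2 - 54*b - 54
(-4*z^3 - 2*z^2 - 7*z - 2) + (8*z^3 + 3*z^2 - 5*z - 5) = 4*z^3 + z^2 - 12*z - 7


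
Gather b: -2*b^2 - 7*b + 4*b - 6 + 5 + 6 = -2*b^2 - 3*b + 5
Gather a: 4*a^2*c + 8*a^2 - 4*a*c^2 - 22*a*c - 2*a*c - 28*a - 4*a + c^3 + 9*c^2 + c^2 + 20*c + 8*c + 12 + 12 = a^2*(4*c + 8) + a*(-4*c^2 - 24*c - 32) + c^3 + 10*c^2 + 28*c + 24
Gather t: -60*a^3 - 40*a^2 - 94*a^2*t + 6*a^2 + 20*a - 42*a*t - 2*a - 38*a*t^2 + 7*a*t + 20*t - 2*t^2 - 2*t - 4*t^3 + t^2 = -60*a^3 - 34*a^2 + 18*a - 4*t^3 + t^2*(-38*a - 1) + t*(-94*a^2 - 35*a + 18)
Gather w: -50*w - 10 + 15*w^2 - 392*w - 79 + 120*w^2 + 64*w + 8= 135*w^2 - 378*w - 81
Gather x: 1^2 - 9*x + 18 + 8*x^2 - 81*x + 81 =8*x^2 - 90*x + 100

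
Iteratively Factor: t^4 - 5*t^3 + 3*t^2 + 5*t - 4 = (t - 1)*(t^3 - 4*t^2 - t + 4) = (t - 1)^2*(t^2 - 3*t - 4) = (t - 1)^2*(t + 1)*(t - 4)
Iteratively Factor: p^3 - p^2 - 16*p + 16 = (p - 4)*(p^2 + 3*p - 4) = (p - 4)*(p - 1)*(p + 4)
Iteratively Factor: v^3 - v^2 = (v)*(v^2 - v) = v*(v - 1)*(v)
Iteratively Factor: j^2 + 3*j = (j)*(j + 3)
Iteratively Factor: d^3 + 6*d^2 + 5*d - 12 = (d + 4)*(d^2 + 2*d - 3) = (d + 3)*(d + 4)*(d - 1)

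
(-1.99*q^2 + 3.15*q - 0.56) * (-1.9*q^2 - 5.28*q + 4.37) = 3.781*q^4 + 4.5222*q^3 - 24.2643*q^2 + 16.7223*q - 2.4472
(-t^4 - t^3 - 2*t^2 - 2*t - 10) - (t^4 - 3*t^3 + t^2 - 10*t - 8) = -2*t^4 + 2*t^3 - 3*t^2 + 8*t - 2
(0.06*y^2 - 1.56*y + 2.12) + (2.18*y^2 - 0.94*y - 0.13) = 2.24*y^2 - 2.5*y + 1.99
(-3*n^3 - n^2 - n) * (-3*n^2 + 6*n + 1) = 9*n^5 - 15*n^4 - 6*n^3 - 7*n^2 - n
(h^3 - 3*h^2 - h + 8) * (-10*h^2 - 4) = -10*h^5 + 30*h^4 + 6*h^3 - 68*h^2 + 4*h - 32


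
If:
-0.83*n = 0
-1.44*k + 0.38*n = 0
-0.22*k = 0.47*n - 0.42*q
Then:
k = 0.00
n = 0.00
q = 0.00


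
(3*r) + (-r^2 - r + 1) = -r^2 + 2*r + 1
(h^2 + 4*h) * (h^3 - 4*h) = h^5 + 4*h^4 - 4*h^3 - 16*h^2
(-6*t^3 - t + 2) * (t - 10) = -6*t^4 + 60*t^3 - t^2 + 12*t - 20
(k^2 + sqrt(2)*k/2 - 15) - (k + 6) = k^2 - k + sqrt(2)*k/2 - 21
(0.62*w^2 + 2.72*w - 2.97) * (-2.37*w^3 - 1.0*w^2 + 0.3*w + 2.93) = -1.4694*w^5 - 7.0664*w^4 + 4.5049*w^3 + 5.6026*w^2 + 7.0786*w - 8.7021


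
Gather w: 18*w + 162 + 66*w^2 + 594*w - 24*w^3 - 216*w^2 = -24*w^3 - 150*w^2 + 612*w + 162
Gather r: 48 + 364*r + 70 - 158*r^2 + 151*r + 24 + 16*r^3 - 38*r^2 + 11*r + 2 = 16*r^3 - 196*r^2 + 526*r + 144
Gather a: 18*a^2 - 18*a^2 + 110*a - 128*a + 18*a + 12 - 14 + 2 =0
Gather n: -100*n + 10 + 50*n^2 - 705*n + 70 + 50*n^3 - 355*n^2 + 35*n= 50*n^3 - 305*n^2 - 770*n + 80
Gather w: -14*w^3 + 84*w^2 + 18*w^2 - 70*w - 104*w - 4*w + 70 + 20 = -14*w^3 + 102*w^2 - 178*w + 90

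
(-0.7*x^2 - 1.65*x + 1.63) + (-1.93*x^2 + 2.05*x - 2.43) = -2.63*x^2 + 0.4*x - 0.8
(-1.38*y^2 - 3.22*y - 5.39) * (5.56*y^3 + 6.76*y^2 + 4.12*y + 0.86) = -7.6728*y^5 - 27.232*y^4 - 57.4212*y^3 - 50.8896*y^2 - 24.976*y - 4.6354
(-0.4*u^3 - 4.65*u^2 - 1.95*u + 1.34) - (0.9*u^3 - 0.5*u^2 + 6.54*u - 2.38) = -1.3*u^3 - 4.15*u^2 - 8.49*u + 3.72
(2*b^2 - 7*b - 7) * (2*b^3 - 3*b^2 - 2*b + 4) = 4*b^5 - 20*b^4 + 3*b^3 + 43*b^2 - 14*b - 28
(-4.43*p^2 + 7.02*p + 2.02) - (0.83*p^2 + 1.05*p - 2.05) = -5.26*p^2 + 5.97*p + 4.07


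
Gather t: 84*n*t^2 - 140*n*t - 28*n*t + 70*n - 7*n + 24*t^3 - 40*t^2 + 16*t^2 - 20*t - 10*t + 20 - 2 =63*n + 24*t^3 + t^2*(84*n - 24) + t*(-168*n - 30) + 18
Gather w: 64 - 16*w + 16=80 - 16*w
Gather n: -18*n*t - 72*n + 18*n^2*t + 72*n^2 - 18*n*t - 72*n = n^2*(18*t + 72) + n*(-36*t - 144)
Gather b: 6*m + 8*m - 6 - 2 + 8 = 14*m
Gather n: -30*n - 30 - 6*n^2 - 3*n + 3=-6*n^2 - 33*n - 27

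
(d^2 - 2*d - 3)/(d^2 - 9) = (d + 1)/(d + 3)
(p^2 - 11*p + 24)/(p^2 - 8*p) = (p - 3)/p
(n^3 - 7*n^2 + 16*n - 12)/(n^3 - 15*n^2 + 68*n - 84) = (n^2 - 5*n + 6)/(n^2 - 13*n + 42)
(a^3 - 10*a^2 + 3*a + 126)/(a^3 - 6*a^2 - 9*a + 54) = (a - 7)/(a - 3)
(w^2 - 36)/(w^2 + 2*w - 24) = (w - 6)/(w - 4)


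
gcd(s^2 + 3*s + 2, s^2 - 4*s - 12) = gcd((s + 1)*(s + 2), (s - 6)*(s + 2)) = s + 2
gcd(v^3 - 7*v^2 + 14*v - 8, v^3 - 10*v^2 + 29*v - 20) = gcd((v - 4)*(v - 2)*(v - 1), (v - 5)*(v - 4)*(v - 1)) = v^2 - 5*v + 4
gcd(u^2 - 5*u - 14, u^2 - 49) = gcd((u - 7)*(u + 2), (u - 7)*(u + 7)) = u - 7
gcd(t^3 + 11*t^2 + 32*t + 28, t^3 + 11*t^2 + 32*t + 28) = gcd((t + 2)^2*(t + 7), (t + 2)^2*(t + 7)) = t^3 + 11*t^2 + 32*t + 28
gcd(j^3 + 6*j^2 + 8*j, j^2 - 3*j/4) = j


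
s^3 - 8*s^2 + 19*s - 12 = (s - 4)*(s - 3)*(s - 1)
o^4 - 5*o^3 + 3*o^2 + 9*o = o*(o - 3)^2*(o + 1)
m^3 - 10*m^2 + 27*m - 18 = (m - 6)*(m - 3)*(m - 1)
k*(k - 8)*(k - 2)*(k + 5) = k^4 - 5*k^3 - 34*k^2 + 80*k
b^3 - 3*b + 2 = (b - 1)^2*(b + 2)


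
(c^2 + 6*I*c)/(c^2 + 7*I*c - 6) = c/(c + I)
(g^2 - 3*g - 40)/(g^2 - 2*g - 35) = (g - 8)/(g - 7)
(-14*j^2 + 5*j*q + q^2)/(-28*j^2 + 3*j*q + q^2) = (-2*j + q)/(-4*j + q)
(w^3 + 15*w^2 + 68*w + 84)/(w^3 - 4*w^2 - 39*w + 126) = (w^2 + 9*w + 14)/(w^2 - 10*w + 21)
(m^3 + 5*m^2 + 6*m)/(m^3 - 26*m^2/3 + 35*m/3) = 3*(m^2 + 5*m + 6)/(3*m^2 - 26*m + 35)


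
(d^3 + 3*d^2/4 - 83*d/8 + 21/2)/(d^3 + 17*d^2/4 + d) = (8*d^2 - 26*d + 21)/(2*d*(4*d + 1))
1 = 1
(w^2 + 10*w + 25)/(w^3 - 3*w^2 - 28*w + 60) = (w + 5)/(w^2 - 8*w + 12)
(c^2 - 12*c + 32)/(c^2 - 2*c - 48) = (c - 4)/(c + 6)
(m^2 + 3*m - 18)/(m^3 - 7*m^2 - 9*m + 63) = (m + 6)/(m^2 - 4*m - 21)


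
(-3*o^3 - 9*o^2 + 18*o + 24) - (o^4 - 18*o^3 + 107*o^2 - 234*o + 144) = -o^4 + 15*o^3 - 116*o^2 + 252*o - 120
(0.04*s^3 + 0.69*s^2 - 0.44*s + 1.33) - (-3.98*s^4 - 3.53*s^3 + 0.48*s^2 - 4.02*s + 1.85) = 3.98*s^4 + 3.57*s^3 + 0.21*s^2 + 3.58*s - 0.52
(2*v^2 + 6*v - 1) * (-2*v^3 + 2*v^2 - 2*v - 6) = -4*v^5 - 8*v^4 + 10*v^3 - 26*v^2 - 34*v + 6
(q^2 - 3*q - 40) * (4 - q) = -q^3 + 7*q^2 + 28*q - 160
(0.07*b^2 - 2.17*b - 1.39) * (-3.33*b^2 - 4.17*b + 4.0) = -0.2331*b^4 + 6.9342*b^3 + 13.9576*b^2 - 2.8837*b - 5.56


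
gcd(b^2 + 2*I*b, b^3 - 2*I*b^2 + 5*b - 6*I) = b + 2*I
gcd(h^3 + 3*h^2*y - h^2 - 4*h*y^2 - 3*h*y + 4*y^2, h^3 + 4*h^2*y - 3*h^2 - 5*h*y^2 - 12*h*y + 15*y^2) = -h + y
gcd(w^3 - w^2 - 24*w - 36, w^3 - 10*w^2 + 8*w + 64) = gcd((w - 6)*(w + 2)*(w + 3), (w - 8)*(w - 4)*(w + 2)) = w + 2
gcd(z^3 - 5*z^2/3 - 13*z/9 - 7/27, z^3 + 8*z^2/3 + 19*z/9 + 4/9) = z + 1/3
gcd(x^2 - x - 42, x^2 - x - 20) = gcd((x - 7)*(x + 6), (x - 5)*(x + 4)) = 1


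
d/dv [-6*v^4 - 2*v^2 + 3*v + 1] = -24*v^3 - 4*v + 3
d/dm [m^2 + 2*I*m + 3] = 2*m + 2*I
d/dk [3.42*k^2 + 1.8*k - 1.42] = 6.84*k + 1.8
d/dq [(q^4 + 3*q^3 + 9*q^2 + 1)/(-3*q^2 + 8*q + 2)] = (-6*q^5 + 15*q^4 + 56*q^3 + 90*q^2 + 42*q - 8)/(9*q^4 - 48*q^3 + 52*q^2 + 32*q + 4)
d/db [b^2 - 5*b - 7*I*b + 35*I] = 2*b - 5 - 7*I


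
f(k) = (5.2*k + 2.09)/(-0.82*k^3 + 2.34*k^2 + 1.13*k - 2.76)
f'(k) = (5.2*k + 2.09)*(2.46*k^2 - 4.68*k - 1.13)/(-0.82*k^3 + 2.34*k^2 + 1.13*k - 2.76)^2 + 5.2/(-0.82*k^3 + 2.34*k^2 + 1.13*k - 2.76)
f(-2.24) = -0.61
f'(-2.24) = -0.51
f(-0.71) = 0.77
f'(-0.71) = -3.75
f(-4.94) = -0.16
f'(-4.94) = -0.05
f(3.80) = -2.26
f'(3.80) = 3.34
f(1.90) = 5.42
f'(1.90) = -0.44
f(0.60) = -3.68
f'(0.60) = -11.59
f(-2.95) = -0.38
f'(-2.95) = -0.21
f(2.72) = 14.44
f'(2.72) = 60.35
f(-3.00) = -0.36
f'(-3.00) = -0.20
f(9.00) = -0.12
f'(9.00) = 0.03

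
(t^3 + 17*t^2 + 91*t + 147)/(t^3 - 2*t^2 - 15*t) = (t^2 + 14*t + 49)/(t*(t - 5))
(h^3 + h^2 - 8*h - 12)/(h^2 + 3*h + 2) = (h^2 - h - 6)/(h + 1)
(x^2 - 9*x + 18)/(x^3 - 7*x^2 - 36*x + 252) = (x - 3)/(x^2 - x - 42)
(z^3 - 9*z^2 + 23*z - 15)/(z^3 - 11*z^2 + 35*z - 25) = (z - 3)/(z - 5)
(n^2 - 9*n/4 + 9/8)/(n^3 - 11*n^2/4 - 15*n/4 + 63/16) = 2*(2*n - 3)/(4*n^2 - 8*n - 21)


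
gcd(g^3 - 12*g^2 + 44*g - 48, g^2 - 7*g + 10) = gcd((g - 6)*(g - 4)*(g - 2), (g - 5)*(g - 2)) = g - 2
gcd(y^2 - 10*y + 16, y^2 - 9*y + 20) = 1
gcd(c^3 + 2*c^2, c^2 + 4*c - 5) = 1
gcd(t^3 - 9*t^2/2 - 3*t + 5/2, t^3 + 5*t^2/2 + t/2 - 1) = t^2 + t/2 - 1/2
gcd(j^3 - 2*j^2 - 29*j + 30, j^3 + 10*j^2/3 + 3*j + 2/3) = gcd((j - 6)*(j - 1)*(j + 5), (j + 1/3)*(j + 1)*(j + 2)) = 1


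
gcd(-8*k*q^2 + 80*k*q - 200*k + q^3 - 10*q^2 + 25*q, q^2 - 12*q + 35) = q - 5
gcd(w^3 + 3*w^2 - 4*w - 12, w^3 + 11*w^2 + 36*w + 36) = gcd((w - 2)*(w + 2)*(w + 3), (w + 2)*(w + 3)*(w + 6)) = w^2 + 5*w + 6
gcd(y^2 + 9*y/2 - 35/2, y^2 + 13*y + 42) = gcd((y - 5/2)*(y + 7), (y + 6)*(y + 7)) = y + 7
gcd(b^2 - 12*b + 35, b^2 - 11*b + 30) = b - 5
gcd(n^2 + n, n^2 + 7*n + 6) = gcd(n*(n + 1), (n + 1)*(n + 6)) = n + 1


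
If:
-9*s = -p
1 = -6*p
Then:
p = -1/6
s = -1/54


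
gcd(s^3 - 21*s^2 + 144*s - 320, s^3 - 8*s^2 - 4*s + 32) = s - 8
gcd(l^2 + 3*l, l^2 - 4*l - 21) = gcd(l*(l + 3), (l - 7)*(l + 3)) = l + 3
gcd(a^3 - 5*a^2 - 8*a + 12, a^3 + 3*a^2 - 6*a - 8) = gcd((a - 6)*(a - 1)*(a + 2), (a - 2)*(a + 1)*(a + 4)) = 1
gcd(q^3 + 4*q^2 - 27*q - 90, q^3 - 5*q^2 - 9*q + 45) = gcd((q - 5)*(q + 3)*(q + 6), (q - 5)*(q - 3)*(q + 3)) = q^2 - 2*q - 15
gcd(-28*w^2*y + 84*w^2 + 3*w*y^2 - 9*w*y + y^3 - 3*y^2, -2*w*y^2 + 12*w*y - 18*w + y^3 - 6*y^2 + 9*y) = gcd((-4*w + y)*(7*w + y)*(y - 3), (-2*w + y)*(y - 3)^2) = y - 3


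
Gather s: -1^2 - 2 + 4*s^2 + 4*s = 4*s^2 + 4*s - 3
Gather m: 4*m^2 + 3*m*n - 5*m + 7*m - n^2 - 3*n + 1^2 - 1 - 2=4*m^2 + m*(3*n + 2) - n^2 - 3*n - 2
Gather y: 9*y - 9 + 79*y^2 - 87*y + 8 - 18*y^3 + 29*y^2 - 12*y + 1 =-18*y^3 + 108*y^2 - 90*y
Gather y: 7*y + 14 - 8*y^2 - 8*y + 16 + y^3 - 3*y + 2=y^3 - 8*y^2 - 4*y + 32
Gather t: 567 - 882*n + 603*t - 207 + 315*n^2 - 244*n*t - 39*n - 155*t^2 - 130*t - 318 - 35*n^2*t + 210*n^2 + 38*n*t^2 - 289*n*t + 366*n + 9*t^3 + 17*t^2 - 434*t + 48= 525*n^2 - 555*n + 9*t^3 + t^2*(38*n - 138) + t*(-35*n^2 - 533*n + 39) + 90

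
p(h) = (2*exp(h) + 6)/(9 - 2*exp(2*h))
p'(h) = 2*exp(h)/(9 - 2*exp(2*h)) + 4*(2*exp(h) + 6)*exp(2*h)/(9 - 2*exp(2*h))^2 = 2*(4*(exp(h) + 3)*exp(h) - 2*exp(2*h) + 9)*exp(h)/(2*exp(2*h) - 9)^2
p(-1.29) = 0.74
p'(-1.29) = 0.09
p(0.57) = 3.47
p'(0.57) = 17.10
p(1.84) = -0.26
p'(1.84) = 0.42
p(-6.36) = 0.67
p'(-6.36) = 0.00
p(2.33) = -0.13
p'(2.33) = 0.17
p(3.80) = -0.02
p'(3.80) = 0.03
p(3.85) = -0.02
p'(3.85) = 0.02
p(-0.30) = 0.95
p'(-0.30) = 0.45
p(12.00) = 0.00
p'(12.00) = 0.00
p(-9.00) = 0.67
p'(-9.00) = 0.00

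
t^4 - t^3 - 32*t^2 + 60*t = t*(t - 5)*(t - 2)*(t + 6)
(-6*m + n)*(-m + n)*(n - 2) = 6*m^2*n - 12*m^2 - 7*m*n^2 + 14*m*n + n^3 - 2*n^2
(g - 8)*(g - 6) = g^2 - 14*g + 48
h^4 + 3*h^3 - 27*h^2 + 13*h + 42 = (h - 3)*(h - 2)*(h + 1)*(h + 7)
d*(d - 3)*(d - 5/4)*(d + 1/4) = d^4 - 4*d^3 + 43*d^2/16 + 15*d/16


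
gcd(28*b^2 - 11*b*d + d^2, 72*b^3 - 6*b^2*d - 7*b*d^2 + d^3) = 4*b - d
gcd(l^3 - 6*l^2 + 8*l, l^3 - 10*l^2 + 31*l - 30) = l - 2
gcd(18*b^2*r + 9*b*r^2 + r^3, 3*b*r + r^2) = 3*b*r + r^2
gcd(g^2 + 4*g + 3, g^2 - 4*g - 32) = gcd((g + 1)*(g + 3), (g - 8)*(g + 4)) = 1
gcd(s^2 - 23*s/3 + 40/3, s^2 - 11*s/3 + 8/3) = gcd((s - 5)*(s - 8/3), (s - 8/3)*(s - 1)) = s - 8/3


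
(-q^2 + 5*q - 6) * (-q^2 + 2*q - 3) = q^4 - 7*q^3 + 19*q^2 - 27*q + 18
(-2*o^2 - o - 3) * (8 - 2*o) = 4*o^3 - 14*o^2 - 2*o - 24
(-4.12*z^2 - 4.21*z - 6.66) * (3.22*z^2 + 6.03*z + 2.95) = -13.2664*z^4 - 38.3998*z^3 - 58.9855*z^2 - 52.5793*z - 19.647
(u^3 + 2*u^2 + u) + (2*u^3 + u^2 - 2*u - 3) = 3*u^3 + 3*u^2 - u - 3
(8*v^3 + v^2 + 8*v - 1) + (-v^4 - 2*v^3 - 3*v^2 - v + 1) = -v^4 + 6*v^3 - 2*v^2 + 7*v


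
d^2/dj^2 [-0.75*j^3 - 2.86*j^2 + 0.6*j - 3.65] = -4.5*j - 5.72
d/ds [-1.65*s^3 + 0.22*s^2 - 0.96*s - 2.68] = -4.95*s^2 + 0.44*s - 0.96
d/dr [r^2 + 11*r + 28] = 2*r + 11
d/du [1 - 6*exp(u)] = -6*exp(u)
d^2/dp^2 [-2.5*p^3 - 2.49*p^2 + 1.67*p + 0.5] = -15.0*p - 4.98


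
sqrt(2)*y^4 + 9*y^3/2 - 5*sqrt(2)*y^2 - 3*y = y*(y - sqrt(2))*(y + 3*sqrt(2))*(sqrt(2)*y + 1/2)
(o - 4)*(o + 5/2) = o^2 - 3*o/2 - 10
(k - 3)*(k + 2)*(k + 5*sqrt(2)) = k^3 - k^2 + 5*sqrt(2)*k^2 - 5*sqrt(2)*k - 6*k - 30*sqrt(2)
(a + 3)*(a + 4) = a^2 + 7*a + 12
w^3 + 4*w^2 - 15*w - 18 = (w - 3)*(w + 1)*(w + 6)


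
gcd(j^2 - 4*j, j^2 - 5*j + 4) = j - 4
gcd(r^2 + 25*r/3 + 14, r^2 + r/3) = 1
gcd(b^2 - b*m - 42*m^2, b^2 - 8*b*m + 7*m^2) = b - 7*m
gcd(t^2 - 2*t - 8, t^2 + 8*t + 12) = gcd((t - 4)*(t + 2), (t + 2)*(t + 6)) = t + 2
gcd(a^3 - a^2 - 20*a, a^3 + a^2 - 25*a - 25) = a - 5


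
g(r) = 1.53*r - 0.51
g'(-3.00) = 1.53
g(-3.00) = -5.10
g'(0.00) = 1.53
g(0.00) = -0.51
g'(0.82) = 1.53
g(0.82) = 0.74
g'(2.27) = 1.53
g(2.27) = 2.96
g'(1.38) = 1.53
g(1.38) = 1.60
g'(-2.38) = 1.53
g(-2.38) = -4.15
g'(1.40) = 1.53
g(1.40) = 1.63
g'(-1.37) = 1.53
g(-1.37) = -2.61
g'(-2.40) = 1.53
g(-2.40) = -4.18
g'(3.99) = 1.53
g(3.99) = 5.59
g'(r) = 1.53000000000000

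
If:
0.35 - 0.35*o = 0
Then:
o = 1.00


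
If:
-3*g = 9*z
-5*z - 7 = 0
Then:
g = 21/5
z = -7/5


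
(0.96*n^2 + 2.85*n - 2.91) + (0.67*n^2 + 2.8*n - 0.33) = 1.63*n^2 + 5.65*n - 3.24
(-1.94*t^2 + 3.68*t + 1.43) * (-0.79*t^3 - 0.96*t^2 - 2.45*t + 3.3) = 1.5326*t^5 - 1.0448*t^4 + 0.0905000000000005*t^3 - 16.7908*t^2 + 8.6405*t + 4.719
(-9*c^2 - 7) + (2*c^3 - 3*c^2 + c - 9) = 2*c^3 - 12*c^2 + c - 16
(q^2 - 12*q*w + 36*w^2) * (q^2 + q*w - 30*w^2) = q^4 - 11*q^3*w - 6*q^2*w^2 + 396*q*w^3 - 1080*w^4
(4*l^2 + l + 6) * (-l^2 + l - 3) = -4*l^4 + 3*l^3 - 17*l^2 + 3*l - 18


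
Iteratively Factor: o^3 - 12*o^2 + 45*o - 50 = (o - 2)*(o^2 - 10*o + 25) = (o - 5)*(o - 2)*(o - 5)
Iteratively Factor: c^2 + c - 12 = (c + 4)*(c - 3)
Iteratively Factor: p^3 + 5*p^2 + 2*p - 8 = (p + 2)*(p^2 + 3*p - 4) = (p - 1)*(p + 2)*(p + 4)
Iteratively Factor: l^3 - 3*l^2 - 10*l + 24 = (l - 2)*(l^2 - l - 12) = (l - 2)*(l + 3)*(l - 4)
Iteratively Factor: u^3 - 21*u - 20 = (u + 1)*(u^2 - u - 20) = (u + 1)*(u + 4)*(u - 5)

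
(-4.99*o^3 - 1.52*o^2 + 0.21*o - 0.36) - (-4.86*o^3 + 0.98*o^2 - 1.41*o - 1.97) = -0.13*o^3 - 2.5*o^2 + 1.62*o + 1.61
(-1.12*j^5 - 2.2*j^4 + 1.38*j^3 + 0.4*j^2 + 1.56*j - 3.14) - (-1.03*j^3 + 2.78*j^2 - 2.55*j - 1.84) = -1.12*j^5 - 2.2*j^4 + 2.41*j^3 - 2.38*j^2 + 4.11*j - 1.3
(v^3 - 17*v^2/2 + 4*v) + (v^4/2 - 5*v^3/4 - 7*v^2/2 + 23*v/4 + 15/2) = v^4/2 - v^3/4 - 12*v^2 + 39*v/4 + 15/2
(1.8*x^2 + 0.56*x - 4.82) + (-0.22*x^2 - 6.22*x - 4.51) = 1.58*x^2 - 5.66*x - 9.33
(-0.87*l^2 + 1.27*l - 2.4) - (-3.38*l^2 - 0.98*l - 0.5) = 2.51*l^2 + 2.25*l - 1.9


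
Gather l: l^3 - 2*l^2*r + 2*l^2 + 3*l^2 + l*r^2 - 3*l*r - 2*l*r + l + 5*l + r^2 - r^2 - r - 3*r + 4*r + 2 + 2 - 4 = l^3 + l^2*(5 - 2*r) + l*(r^2 - 5*r + 6)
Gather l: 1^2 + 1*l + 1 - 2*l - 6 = -l - 4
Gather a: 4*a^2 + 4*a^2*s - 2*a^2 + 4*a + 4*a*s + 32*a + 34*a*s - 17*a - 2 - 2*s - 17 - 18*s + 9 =a^2*(4*s + 2) + a*(38*s + 19) - 20*s - 10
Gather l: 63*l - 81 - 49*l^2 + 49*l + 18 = -49*l^2 + 112*l - 63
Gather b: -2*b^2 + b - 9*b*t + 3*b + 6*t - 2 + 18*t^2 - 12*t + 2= -2*b^2 + b*(4 - 9*t) + 18*t^2 - 6*t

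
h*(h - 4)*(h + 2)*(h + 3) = h^4 + h^3 - 14*h^2 - 24*h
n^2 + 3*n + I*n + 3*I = (n + 3)*(n + I)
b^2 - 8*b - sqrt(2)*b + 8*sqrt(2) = (b - 8)*(b - sqrt(2))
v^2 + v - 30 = (v - 5)*(v + 6)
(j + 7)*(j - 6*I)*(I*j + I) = I*j^3 + 6*j^2 + 8*I*j^2 + 48*j + 7*I*j + 42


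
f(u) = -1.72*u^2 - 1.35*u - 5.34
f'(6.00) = -21.99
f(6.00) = -75.36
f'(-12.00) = 39.93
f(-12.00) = -236.82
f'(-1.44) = 3.60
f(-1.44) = -6.96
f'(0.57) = -3.31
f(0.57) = -6.67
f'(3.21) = -12.39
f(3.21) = -27.40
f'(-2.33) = 6.67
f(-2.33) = -11.53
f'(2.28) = -9.19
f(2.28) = -17.36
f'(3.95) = -14.94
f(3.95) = -37.51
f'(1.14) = -5.27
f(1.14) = -9.11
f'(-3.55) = 10.86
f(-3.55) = -22.22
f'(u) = -3.44*u - 1.35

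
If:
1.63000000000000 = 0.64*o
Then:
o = 2.55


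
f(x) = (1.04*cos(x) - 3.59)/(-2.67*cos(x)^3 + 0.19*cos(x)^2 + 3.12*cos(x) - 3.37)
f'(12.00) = -0.93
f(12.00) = 1.23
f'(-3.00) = -0.29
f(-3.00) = 1.25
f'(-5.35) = 0.12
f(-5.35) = 1.48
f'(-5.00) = -0.88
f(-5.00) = 1.30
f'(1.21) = -0.81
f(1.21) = 1.36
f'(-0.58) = -0.93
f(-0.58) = 1.24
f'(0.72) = 0.83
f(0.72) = 1.37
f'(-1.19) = 0.77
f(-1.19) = 1.38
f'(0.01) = 0.02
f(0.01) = 0.93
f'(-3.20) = 0.12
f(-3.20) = 1.27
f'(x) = (1.04*cos(x) - 3.59)*(-8.01*sin(x)*cos(x)^2 + 0.38*sin(x)*cos(x) + 3.12*sin(x))/(-2.67*cos(x)^3 + 0.19*cos(x)^2 + 3.12*cos(x) - 3.37)^2 - 1.04*sin(x)/(-2.67*cos(x)^3 + 0.19*cos(x)^2 + 3.12*cos(x) - 3.37)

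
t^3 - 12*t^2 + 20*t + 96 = (t - 8)*(t - 6)*(t + 2)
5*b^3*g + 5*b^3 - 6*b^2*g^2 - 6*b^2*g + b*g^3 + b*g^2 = (-5*b + g)*(-b + g)*(b*g + b)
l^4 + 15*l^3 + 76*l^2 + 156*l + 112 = (l + 2)^2*(l + 4)*(l + 7)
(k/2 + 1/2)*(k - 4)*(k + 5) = k^3/2 + k^2 - 19*k/2 - 10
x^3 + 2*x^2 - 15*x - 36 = (x - 4)*(x + 3)^2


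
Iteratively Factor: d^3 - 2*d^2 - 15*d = (d)*(d^2 - 2*d - 15) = d*(d + 3)*(d - 5)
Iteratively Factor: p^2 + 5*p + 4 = (p + 1)*(p + 4)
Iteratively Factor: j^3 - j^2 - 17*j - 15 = (j + 1)*(j^2 - 2*j - 15) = (j + 1)*(j + 3)*(j - 5)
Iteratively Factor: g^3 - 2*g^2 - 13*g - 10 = (g + 2)*(g^2 - 4*g - 5) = (g - 5)*(g + 2)*(g + 1)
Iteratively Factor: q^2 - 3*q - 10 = (q + 2)*(q - 5)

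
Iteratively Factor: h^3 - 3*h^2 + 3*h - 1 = (h - 1)*(h^2 - 2*h + 1) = (h - 1)^2*(h - 1)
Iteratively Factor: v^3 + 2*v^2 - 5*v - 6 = (v + 3)*(v^2 - v - 2) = (v + 1)*(v + 3)*(v - 2)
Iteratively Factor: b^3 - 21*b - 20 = (b + 4)*(b^2 - 4*b - 5) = (b - 5)*(b + 4)*(b + 1)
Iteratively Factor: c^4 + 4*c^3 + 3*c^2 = (c + 3)*(c^3 + c^2) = c*(c + 3)*(c^2 + c) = c*(c + 1)*(c + 3)*(c)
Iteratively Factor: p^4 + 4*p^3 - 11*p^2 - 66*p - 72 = (p - 4)*(p^3 + 8*p^2 + 21*p + 18) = (p - 4)*(p + 3)*(p^2 + 5*p + 6) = (p - 4)*(p + 2)*(p + 3)*(p + 3)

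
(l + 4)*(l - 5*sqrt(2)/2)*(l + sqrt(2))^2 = l^4 - sqrt(2)*l^3/2 + 4*l^3 - 8*l^2 - 2*sqrt(2)*l^2 - 32*l - 5*sqrt(2)*l - 20*sqrt(2)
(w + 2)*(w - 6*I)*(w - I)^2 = w^4 + 2*w^3 - 8*I*w^3 - 13*w^2 - 16*I*w^2 - 26*w + 6*I*w + 12*I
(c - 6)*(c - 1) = c^2 - 7*c + 6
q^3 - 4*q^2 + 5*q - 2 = (q - 2)*(q - 1)^2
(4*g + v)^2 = 16*g^2 + 8*g*v + v^2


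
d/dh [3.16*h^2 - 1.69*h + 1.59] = 6.32*h - 1.69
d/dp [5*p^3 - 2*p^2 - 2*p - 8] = 15*p^2 - 4*p - 2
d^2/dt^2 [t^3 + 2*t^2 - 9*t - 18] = 6*t + 4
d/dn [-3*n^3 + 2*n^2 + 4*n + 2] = -9*n^2 + 4*n + 4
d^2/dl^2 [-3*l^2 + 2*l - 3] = -6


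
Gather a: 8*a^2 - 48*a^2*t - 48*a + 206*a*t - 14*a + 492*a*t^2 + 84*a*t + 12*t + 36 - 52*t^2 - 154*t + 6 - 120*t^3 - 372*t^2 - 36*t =a^2*(8 - 48*t) + a*(492*t^2 + 290*t - 62) - 120*t^3 - 424*t^2 - 178*t + 42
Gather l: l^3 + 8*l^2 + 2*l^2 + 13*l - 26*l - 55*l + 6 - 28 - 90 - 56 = l^3 + 10*l^2 - 68*l - 168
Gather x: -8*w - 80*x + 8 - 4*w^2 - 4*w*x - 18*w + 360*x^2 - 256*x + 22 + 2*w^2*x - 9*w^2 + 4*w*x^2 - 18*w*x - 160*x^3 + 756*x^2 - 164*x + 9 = -13*w^2 - 26*w - 160*x^3 + x^2*(4*w + 1116) + x*(2*w^2 - 22*w - 500) + 39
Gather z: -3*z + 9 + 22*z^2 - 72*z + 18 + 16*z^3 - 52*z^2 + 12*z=16*z^3 - 30*z^2 - 63*z + 27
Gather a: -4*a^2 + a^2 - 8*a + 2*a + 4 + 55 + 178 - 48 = -3*a^2 - 6*a + 189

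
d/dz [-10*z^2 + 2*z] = 2 - 20*z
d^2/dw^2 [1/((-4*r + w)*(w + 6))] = 2*(-(4*r - w)^2 + (4*r - w)*(w + 6) - (w + 6)^2)/((4*r - w)^3*(w + 6)^3)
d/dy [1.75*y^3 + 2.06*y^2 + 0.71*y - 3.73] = 5.25*y^2 + 4.12*y + 0.71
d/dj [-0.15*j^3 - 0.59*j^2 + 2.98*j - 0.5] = -0.45*j^2 - 1.18*j + 2.98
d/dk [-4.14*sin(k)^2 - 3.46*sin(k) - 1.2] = -(8.28*sin(k) + 3.46)*cos(k)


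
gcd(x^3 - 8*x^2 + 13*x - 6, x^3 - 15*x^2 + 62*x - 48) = x^2 - 7*x + 6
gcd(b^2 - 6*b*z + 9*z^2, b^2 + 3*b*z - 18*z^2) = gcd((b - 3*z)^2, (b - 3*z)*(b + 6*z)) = -b + 3*z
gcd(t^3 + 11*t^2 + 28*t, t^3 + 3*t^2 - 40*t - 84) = t + 7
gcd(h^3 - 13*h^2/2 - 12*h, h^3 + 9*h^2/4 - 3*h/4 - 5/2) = 1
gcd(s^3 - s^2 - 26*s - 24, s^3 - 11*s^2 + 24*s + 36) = s^2 - 5*s - 6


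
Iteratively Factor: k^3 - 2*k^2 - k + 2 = (k - 2)*(k^2 - 1) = (k - 2)*(k + 1)*(k - 1)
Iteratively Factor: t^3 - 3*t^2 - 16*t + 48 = (t - 3)*(t^2 - 16) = (t - 4)*(t - 3)*(t + 4)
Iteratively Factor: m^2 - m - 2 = (m - 2)*(m + 1)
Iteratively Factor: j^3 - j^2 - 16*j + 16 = (j + 4)*(j^2 - 5*j + 4) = (j - 4)*(j + 4)*(j - 1)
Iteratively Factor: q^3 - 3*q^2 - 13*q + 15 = (q - 1)*(q^2 - 2*q - 15) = (q - 1)*(q + 3)*(q - 5)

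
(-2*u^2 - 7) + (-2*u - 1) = -2*u^2 - 2*u - 8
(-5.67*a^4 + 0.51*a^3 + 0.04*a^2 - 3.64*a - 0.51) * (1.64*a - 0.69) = -9.2988*a^5 + 4.7487*a^4 - 0.2863*a^3 - 5.9972*a^2 + 1.6752*a + 0.3519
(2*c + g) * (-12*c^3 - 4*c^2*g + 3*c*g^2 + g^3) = -24*c^4 - 20*c^3*g + 2*c^2*g^2 + 5*c*g^3 + g^4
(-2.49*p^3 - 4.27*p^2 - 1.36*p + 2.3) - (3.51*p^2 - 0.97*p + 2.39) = -2.49*p^3 - 7.78*p^2 - 0.39*p - 0.0900000000000003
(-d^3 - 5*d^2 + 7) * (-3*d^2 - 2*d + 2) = 3*d^5 + 17*d^4 + 8*d^3 - 31*d^2 - 14*d + 14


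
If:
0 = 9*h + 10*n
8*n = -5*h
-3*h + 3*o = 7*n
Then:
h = 0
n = 0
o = 0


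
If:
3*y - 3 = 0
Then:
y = 1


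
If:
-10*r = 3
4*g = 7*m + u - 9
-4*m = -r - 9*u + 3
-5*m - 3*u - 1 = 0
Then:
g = -791/285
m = -63/190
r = -3/10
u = 25/114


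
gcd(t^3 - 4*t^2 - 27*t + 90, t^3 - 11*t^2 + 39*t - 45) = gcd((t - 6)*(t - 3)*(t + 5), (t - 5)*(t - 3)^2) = t - 3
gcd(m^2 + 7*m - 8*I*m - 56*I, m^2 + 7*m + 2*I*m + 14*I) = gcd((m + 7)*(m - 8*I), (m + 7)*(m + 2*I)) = m + 7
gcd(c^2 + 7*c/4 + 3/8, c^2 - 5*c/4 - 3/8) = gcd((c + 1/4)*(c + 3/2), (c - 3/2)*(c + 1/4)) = c + 1/4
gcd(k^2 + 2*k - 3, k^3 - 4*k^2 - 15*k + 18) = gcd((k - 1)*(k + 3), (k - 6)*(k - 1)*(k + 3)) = k^2 + 2*k - 3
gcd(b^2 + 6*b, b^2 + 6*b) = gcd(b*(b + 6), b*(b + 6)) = b^2 + 6*b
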